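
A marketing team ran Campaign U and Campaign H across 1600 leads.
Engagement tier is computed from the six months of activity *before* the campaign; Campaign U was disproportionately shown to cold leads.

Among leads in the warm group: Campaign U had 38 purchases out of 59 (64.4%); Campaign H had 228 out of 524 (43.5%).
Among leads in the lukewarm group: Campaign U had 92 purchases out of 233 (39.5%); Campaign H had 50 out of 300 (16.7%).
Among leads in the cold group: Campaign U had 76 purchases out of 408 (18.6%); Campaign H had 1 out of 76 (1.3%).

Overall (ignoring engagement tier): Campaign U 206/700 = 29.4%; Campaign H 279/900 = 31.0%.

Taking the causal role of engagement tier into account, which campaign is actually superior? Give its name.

Campaign U

The stratified and pooled comparisons disagree (Campaign U wins within each engagement tier; Campaign H wins overall), so the answer turns on the causal role of engagement tier.
Engagement tier satisfies the back-door criterion: it is not a descendant of the campaign, and it blocks the spurious path from campaign to outcome. Adjusting for it (i.e., using the within-engagement tier rates) gives the causal effect.
Within each level — warm: 64.4% vs 43.5%; lukewarm: 39.5% vs 16.7%; cold: 18.6% vs 1.3% — Campaign U is higher every time.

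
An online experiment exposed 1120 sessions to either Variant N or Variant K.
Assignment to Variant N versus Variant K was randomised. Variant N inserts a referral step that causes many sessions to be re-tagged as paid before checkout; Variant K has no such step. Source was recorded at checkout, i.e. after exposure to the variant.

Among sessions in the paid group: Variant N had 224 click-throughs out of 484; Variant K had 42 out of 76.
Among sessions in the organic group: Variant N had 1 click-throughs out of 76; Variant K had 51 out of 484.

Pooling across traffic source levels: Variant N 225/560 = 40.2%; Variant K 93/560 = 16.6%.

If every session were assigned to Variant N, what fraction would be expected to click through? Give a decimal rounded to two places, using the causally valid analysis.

0.40

Traffic source is downstream of the variant. One should not condition on a consequence of treatment, so the overall rates are the right comparison.
So P(outcome | do(Variant N)) is just the pooled rate for Variant N: 225/560 = 0.402.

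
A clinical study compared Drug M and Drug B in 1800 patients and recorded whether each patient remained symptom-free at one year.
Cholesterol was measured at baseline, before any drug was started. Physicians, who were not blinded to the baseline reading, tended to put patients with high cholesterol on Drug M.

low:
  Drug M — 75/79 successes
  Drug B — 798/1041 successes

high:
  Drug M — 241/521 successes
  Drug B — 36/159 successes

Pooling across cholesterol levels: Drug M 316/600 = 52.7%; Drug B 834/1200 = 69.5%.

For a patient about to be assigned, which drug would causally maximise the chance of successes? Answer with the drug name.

Since cholesterol is a pre-existing factor (not a product of the drug) and it affects the outcome on its own, it is a confounder. The stratified rates, not the pooled rate, identify the causal effect.
Within each level — low: 94.9% vs 76.7%; high: 46.3% vs 22.6% — Drug M is higher every time.

Drug M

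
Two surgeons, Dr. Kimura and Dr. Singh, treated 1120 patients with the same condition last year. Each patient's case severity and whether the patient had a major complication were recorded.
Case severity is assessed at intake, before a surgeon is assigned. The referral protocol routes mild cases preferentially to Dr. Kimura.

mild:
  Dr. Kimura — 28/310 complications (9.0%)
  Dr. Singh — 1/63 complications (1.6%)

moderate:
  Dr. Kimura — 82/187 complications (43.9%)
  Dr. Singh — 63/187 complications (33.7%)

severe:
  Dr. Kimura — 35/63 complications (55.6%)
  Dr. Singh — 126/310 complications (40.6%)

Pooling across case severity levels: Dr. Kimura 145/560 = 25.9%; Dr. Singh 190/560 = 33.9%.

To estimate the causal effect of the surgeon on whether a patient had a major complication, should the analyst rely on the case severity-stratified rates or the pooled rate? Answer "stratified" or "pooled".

stratified

Dr. Singh is lower inside every case severity stratum but Dr. Kimura is lower in aggregate. Whether to stratify depends on how case severity relates to the surgeon.
The imbalance in case severity arose from how patients were allocated, not from anything the surgeon did; and case severity independently affects the outcome. The pooled gap is confounded — condition on case severity.
Within each level — mild: 9.0% vs 1.6%; moderate: 43.9% vs 33.7%; severe: 55.6% vs 40.6% — Dr. Singh is lower every time.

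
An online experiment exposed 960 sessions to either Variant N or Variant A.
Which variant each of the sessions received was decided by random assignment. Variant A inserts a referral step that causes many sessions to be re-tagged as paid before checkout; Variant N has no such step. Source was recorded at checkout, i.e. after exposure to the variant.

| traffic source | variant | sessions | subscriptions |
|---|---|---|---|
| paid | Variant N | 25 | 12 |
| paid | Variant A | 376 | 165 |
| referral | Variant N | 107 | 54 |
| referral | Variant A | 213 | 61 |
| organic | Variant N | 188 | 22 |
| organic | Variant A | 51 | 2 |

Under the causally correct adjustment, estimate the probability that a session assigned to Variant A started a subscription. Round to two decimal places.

0.36

The traffic source-specific comparison favours Variant N throughout, but the pooled figures favour Variant A. The question is whether to condition on traffic source.
Traffic source is recorded after the variant and is itself shifted by it — it sits on the causal path from variant to outcome. Conditioning on a mediator would strip out part of the effect we want; the pooled comparison gives the total causal effect.
So P(outcome | do(Variant A)) is just the pooled rate for Variant A: 228/640 = 0.356.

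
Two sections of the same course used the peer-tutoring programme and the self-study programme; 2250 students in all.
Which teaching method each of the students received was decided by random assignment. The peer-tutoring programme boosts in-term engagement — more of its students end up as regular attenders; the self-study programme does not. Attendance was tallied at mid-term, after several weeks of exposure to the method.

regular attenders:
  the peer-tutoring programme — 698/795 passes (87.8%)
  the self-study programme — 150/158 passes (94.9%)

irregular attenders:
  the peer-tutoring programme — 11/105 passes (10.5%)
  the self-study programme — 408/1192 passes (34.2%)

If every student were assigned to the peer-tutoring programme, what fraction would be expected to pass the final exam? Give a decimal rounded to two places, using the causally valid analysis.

0.79

The stratified and pooled comparisons disagree (the self-study programme wins within each mid-term attendance; the peer-tutoring programme wins overall), so the answer turns on the causal role of mid-term attendance.
Stratifying would compare teaching methods among students the teaching methods themselves sorted into mid-term attendance groups — a form of selection on an intermediate. The unconditioned pooled rates give the total causal effect.
So P(outcome | do(the peer-tutoring programme)) is just the pooled rate for the peer-tutoring programme: 709/900 = 0.788.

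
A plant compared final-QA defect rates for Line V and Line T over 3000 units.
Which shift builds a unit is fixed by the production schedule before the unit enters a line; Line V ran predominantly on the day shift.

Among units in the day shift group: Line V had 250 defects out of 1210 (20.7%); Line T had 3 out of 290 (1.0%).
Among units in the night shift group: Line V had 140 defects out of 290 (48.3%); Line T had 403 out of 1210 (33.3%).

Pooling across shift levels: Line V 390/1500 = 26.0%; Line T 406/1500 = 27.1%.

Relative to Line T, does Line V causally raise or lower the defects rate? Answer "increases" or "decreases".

increases

The shift-specific comparison favours Line T throughout, but the pooled figures favour Line V. The question is whether to condition on shift.
Since shift is a pre-existing factor (not a product of the line) and it affects the outcome on its own, it is a confounder. The stratified rates, not the pooled rate, identify the causal effect.
Within each level — day shift: 20.7% vs 1.0%; night shift: 48.3% vs 33.3% — Line T is lower every time.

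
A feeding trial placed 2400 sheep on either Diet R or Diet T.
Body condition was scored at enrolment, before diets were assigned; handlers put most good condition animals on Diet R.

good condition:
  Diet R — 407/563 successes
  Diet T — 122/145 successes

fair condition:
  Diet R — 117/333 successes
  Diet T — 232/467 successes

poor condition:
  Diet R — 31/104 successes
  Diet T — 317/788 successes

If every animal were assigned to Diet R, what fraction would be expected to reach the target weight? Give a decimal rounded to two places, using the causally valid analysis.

Nothing the diet does changes starting body condition; the imbalance is an allocation artefact. With starting body condition also predicting the outcome, the pooled figure is confounded, and the within-stratum comparison is the causal one.
Standardising Diet R to the population starting body condition mix: 0.295·407/563 + 0.333·117/333 + 0.372·31/104 = 0.441.

0.44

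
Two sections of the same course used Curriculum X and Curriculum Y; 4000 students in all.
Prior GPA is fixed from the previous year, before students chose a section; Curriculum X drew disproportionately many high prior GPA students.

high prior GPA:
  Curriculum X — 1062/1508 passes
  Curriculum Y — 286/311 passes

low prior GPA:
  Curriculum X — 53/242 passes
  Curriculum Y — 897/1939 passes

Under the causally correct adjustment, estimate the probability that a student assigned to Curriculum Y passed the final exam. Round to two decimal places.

0.67

The prior GPA band-specific comparison favours Curriculum Y throughout, but the pooled figures favour Curriculum X. The question is whether to condition on prior GPA band.
The imbalance in prior GPA band arose from how students were allocated, not from anything the teaching method did; and prior GPA band independently affects the outcome. The pooled gap is confounded — condition on prior GPA band.
Standardising Curriculum Y to the population prior GPA band mix: 0.455·286/311 + 0.545·897/1939 = 0.670.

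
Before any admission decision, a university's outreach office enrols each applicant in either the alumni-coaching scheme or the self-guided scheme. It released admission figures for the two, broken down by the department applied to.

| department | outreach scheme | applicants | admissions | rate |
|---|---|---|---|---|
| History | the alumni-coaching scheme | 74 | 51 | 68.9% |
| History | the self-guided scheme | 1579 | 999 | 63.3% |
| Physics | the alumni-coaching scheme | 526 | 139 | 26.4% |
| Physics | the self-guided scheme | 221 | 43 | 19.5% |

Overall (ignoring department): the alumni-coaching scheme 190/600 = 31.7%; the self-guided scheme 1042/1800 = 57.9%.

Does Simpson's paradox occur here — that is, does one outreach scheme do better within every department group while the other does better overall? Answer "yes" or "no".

Within each department level (History 68.9% vs 63.3%; Physics 26.4% vs 19.5%), the alumni-coaching scheme has the higher rate every time. Pooled: 31.7% vs 57.9% — the self-guided scheme has the higher rate overall. The two comparisons disagree.

yes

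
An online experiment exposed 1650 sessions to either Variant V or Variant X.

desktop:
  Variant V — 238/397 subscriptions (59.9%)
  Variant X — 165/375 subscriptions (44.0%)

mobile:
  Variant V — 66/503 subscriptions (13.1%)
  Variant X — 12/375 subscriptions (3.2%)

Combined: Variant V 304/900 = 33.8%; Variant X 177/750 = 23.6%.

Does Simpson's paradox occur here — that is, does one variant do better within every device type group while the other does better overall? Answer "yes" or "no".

Within each device type level (desktop 59.9% vs 44.0%; mobile 13.1% vs 3.2%), Variant V has the higher rate every time. Pooled: 33.8% vs 23.6% — Variant V has the higher rate overall. They agree.

no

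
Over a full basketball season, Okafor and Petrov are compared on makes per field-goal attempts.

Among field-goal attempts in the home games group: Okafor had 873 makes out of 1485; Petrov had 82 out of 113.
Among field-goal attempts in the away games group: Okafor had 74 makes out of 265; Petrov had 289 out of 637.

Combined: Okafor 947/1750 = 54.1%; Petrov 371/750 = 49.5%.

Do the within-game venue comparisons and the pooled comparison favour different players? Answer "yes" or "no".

Within each game venue level (home games 58.8% vs 72.6%; away games 27.9% vs 45.4%), Petrov has the higher rate every time. Pooled: 54.1% vs 49.5% — Okafor has the higher rate overall. The two comparisons disagree.

yes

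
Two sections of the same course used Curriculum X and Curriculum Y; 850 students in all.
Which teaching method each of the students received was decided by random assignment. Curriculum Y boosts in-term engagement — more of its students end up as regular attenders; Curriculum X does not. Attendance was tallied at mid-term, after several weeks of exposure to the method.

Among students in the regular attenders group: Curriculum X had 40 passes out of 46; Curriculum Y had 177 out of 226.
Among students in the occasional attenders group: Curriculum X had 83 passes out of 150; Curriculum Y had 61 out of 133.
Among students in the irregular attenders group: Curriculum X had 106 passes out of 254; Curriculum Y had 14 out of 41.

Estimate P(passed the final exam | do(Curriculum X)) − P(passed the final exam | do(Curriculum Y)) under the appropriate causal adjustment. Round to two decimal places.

The stratified and pooled comparisons disagree (Curriculum X wins within each mid-term attendance; Curriculum Y wins overall), so the answer turns on the causal role of mid-term attendance.
Mid-term attendance is recorded after the teaching method and is itself shifted by it — it sits on the causal path from teaching method to outcome. Conditioning on a mediator would strip out part of the effect we want; the pooled comparison gives the total causal effect.
The causal difference is the pooled difference: 0.509 − 0.630 = -0.121.

-0.12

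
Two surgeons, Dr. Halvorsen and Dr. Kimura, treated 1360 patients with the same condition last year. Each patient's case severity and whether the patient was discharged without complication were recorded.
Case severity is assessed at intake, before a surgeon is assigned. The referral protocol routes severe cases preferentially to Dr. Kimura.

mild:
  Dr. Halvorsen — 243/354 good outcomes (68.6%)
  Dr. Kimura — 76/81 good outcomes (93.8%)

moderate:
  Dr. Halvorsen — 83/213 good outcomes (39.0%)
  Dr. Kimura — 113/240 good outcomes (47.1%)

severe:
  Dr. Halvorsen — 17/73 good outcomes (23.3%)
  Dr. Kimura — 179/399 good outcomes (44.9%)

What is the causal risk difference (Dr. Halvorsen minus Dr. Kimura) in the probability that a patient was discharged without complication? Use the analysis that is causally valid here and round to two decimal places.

The imbalance in case severity arose from how patients were allocated, not from anything the surgeon did; and case severity independently affects the outcome. The pooled gap is confounded — condition on case severity.
Adjusting over the population distribution of case severity: 0.320·(0.686−0.938) + 0.333·(0.390−0.471) + 0.347·(0.233−0.449) = -0.182.

-0.18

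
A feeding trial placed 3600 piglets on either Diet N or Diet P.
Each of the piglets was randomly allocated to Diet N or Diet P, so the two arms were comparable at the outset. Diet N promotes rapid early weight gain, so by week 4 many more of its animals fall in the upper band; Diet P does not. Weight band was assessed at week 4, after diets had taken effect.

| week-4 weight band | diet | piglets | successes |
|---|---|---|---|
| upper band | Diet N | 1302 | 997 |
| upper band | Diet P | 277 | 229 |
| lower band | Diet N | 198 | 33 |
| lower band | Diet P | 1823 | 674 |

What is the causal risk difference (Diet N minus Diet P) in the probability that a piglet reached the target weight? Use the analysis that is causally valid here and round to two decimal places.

The stratified and pooled comparisons disagree (Diet P wins within each week-4 weight band; Diet N wins overall), so the answer turns on the causal role of week-4 weight band.
Stratifying would compare diets among piglets the diets themselves sorted into week-4 weight band groups — a form of selection on an intermediate. The unconditioned pooled rates give the total causal effect.
The causal difference is the pooled difference: 0.687 − 0.430 = +0.257.

+0.26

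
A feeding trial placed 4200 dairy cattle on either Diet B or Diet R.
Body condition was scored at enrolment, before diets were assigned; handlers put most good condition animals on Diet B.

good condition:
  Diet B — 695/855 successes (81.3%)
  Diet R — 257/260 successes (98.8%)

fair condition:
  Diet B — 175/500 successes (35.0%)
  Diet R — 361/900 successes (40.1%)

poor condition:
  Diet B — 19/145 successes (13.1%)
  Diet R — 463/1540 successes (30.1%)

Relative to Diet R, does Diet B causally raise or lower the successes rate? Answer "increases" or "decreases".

Starting body condition satisfies the back-door criterion: it is not a descendant of the diet, and it blocks the spurious path from diet to outcome. Adjusting for it (i.e., using the within-starting body condition rates) gives the causal effect.
Within each level — good condition: 81.3% vs 98.8%; fair condition: 35.0% vs 40.1%; poor condition: 13.1% vs 30.1% — Diet R is higher every time.

decreases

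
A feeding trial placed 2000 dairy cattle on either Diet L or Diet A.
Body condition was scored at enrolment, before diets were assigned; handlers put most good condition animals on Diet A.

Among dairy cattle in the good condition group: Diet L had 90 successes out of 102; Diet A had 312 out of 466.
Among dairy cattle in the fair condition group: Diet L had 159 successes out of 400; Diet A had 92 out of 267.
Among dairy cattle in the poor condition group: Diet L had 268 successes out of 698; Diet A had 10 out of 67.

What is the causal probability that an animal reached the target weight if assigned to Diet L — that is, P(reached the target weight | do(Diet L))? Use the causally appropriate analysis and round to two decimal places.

The imbalance in starting body condition arose from how dairy cattle were allocated, not from anything the diet did; and starting body condition independently affects the outcome. The pooled gap is confounded — condition on starting body condition.
Standardising Diet L to the population starting body condition mix: 0.284·90/102 + 0.334·159/400 + 0.383·268/698 = 0.530.

0.53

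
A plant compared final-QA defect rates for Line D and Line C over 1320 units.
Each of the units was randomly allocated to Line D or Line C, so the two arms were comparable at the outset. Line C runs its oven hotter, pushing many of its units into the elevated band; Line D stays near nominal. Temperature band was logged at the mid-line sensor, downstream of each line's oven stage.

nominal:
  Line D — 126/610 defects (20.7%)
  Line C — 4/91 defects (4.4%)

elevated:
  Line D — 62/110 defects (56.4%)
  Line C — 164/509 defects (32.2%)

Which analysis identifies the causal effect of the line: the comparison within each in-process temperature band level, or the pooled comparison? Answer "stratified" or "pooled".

pooled

The stratified and pooled comparisons disagree (Line C wins within each in-process temperature band; Line D wins overall), so the answer turns on the causal role of in-process temperature band.
In-process temperature band here is a post-treatment variable shaped by the line; conditioning on it would introduce bias rather than remove it. The overall comparison is the causal one.
Pooled: Line D 26.1% vs Line C 28.0%; Line D is lower overall.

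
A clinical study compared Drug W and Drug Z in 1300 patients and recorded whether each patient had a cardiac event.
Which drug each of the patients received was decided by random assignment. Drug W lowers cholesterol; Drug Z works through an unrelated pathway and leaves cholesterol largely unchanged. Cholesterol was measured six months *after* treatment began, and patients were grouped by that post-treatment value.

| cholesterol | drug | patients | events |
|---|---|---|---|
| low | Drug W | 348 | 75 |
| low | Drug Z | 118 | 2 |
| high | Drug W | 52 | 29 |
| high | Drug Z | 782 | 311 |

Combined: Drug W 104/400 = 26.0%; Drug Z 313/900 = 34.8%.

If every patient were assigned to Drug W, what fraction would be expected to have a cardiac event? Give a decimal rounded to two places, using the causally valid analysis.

Drug Z is lower inside every cholesterol stratum but Drug W is lower in aggregate. Whether to stratify depends on how cholesterol relates to the drug.
Cholesterol lies on the pathway drug → cholesterol → outcome, so adjusting for it blocks the indirect effect. For the total causal effect of drug, use the unadjusted pooled rates.
So P(outcome | do(Drug W)) is just the pooled rate for Drug W: 104/400 = 0.260.

0.26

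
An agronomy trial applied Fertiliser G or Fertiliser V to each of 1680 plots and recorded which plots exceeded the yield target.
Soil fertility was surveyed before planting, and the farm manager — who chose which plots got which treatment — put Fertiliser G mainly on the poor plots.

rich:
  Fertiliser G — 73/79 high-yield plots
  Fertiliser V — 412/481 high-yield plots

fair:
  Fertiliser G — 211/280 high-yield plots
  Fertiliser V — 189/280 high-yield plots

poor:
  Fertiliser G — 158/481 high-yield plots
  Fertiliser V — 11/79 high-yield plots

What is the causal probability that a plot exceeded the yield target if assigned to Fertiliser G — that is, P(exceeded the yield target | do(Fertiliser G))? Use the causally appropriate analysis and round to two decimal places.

Here soil fertility is a common cause — it drives both which fertiliser a case falls under and the outcome. The crude comparison mixes populations; the stratum-specific rates are the causally relevant ones.
Standardising Fertiliser G to the population soil fertility mix: 0.333·73/79 + 0.333·211/280 + 0.333·158/481 = 0.669.

0.67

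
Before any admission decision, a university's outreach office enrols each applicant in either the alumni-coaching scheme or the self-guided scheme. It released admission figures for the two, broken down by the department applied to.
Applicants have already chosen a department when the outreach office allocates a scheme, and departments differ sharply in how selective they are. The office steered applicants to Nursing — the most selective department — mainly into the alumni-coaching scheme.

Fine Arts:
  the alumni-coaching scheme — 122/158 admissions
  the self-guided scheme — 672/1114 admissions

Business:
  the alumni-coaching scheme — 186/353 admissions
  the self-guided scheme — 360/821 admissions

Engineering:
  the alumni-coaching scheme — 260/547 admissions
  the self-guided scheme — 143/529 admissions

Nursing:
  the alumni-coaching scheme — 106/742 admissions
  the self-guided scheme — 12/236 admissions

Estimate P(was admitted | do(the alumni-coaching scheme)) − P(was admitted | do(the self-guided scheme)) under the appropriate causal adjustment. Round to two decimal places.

+0.14

Department differs across outreach schemes for reasons unrelated to any effect of the outreach scheme itself, and it separately predicts the outcome — a classic confounder. We must compare within department levels.
Adjusting over the population distribution of department: 0.283·(0.772−0.603) + 0.261·(0.527−0.438) + 0.239·(0.475−0.270) + 0.217·(0.143−0.051) = +0.140.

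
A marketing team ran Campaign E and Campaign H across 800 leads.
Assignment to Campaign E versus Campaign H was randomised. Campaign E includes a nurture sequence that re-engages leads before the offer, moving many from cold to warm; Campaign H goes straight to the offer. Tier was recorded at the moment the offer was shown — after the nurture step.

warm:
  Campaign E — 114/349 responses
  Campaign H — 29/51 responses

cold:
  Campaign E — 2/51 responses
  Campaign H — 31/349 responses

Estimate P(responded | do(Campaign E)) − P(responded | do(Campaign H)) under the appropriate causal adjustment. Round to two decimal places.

Engagement tier is recorded after the campaign and is itself shifted by it — it sits on the causal path from campaign to outcome. Conditioning on a mediator would strip out part of the effect we want; the pooled comparison gives the total causal effect.
The causal difference is the pooled difference: 0.290 − 0.150 = +0.140.

+0.14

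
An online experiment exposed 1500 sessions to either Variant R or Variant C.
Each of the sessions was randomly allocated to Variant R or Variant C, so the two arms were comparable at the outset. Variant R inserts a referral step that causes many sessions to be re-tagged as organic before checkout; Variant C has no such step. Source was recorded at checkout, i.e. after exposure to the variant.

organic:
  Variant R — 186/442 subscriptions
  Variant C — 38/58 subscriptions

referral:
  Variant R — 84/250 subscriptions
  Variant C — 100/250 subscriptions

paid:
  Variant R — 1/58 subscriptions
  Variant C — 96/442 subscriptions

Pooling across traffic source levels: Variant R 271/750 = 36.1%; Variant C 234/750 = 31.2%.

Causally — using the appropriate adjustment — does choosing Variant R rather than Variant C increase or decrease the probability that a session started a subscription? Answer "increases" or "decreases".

Traffic source lies on the pathway variant → traffic source → outcome, so adjusting for it blocks the indirect effect. For the total causal effect of variant, use the unadjusted pooled rates.
Pooled: Variant R 36.1% vs Variant C 31.2%; Variant R is higher overall.

increases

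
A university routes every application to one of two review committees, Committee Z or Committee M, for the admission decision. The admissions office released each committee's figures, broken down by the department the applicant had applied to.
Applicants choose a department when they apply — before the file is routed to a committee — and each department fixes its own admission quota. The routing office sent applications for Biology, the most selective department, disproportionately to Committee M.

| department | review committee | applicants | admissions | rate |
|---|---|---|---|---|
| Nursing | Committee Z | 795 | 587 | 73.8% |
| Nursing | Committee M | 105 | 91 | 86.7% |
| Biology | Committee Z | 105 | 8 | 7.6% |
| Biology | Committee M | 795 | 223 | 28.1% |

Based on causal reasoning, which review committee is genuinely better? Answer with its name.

Committee M

Within every department level Committee M has the higher rate, yet pooled Committee Z does — Simpson's reversal.
The imbalance in department arose from how applicants were allocated, not from anything the review committee did; and department independently affects the outcome. The pooled gap is confounded — condition on department.
Within each level — Nursing: 73.8% vs 86.7%; Biology: 7.6% vs 28.1% — Committee M is higher every time.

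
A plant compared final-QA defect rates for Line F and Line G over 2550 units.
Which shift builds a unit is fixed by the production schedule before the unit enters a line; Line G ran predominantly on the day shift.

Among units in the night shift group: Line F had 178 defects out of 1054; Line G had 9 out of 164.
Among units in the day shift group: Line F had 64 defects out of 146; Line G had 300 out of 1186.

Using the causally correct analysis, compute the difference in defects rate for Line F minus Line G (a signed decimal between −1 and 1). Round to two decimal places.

Line G is lower inside every shift stratum but Line F is lower in aggregate. Whether to stratify depends on how shift relates to the line.
Since shift is a pre-existing factor (not a product of the line) and it affects the outcome on its own, it is a confounder. The stratified rates, not the pooled rate, identify the causal effect.
Adjusting over the population distribution of shift: 0.478·(0.169−0.055) + 0.522·(0.438−0.253) = +0.151.

+0.15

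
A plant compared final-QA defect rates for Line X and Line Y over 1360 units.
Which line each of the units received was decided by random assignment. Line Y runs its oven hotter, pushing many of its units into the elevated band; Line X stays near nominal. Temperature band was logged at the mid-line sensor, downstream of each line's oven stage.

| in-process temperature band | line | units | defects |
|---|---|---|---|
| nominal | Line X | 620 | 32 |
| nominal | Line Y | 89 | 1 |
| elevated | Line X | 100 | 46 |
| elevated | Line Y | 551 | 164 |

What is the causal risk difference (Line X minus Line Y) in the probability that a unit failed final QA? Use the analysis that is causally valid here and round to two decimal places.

Within every in-process temperature band level Line Y has the lower rate, yet pooled Line X does — Simpson's reversal.
Because the line influences in-process temperature band, in-process temperature band is a post-treatment mediator, not a confounder. Stratifying on it would bias the estimate; the causal effect is the crude pooled difference.
The causal difference is the pooled difference: 0.108 − 0.258 = -0.149.

-0.15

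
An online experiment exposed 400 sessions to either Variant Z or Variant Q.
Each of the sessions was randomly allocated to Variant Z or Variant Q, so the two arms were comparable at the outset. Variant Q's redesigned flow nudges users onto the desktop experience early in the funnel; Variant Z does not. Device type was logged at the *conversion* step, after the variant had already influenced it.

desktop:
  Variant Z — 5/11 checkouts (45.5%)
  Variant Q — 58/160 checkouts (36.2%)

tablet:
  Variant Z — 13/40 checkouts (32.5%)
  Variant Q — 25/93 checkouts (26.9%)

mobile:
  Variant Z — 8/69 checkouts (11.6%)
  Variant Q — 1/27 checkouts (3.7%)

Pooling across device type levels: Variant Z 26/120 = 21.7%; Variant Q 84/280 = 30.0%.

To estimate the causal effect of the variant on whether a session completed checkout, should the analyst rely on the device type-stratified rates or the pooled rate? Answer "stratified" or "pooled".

pooled

Because the variant influences device type, device type is a post-treatment mediator, not a confounder. Stratifying on it would bias the estimate; the causal effect is the crude pooled difference.
Pooled: Variant Z 21.7% vs Variant Q 30.0%; Variant Q is higher overall.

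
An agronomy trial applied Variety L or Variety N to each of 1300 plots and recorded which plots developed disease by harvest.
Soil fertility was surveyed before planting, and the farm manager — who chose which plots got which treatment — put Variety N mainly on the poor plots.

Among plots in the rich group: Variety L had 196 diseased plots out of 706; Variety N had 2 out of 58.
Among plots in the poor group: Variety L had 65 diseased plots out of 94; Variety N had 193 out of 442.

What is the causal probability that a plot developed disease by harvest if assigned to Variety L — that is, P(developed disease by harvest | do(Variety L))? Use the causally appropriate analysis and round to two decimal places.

0.45

Soil fertility is set before the variety has any effect — it is not caused by the variety — and it independently drives the outcome. That makes it a confounder, so the causal comparison is within soil fertility levels.
Standardising Variety L to the population soil fertility mix: 0.588·196/706 + 0.412·65/94 = 0.448.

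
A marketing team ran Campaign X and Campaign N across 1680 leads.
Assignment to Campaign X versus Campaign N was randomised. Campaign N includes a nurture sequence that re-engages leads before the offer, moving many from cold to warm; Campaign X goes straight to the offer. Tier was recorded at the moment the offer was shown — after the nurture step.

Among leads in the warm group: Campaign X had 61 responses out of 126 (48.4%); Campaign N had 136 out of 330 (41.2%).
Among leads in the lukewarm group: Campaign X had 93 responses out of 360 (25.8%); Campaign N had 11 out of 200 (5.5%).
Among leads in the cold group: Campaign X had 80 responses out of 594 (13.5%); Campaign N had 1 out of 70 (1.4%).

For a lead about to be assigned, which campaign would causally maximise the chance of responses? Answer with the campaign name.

The engagement tier-specific comparison favours Campaign X throughout, but the pooled figures favour Campaign N. The question is whether to condition on engagement tier.
Engagement tier lies on the pathway campaign → engagement tier → outcome, so adjusting for it blocks the indirect effect. For the total causal effect of campaign, use the unadjusted pooled rates.
Pooled: Campaign X 21.7% vs Campaign N 24.7%; Campaign N is higher overall.

Campaign N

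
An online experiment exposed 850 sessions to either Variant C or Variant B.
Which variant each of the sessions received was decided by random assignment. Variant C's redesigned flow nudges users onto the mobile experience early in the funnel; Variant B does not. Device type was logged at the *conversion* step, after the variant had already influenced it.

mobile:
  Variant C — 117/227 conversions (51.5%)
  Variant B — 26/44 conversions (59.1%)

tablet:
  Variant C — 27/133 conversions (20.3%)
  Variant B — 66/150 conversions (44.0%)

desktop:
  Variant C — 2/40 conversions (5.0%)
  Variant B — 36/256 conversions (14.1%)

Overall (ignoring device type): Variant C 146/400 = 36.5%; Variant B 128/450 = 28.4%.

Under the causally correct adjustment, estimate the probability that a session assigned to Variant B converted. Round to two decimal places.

Stratifying would compare variants among sessions the variants themselves sorted into device type groups — a form of selection on an intermediate. The unconditioned pooled rates give the total causal effect.
So P(outcome | do(Variant B)) is just the pooled rate for Variant B: 128/450 = 0.284.

0.28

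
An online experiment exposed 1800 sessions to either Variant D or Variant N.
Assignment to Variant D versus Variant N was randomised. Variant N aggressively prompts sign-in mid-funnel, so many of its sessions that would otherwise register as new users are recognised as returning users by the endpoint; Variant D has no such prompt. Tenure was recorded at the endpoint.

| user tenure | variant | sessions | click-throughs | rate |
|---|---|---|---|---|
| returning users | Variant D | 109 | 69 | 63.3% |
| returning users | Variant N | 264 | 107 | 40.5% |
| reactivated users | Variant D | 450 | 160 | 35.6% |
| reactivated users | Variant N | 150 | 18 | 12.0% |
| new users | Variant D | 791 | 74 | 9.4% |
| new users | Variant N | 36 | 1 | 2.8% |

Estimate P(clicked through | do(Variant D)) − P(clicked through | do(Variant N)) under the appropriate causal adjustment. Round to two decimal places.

-0.06

User tenure lies on the pathway variant → user tenure → outcome, so adjusting for it blocks the indirect effect. For the total causal effect of variant, use the unadjusted pooled rates.
The causal difference is the pooled difference: 0.224 − 0.280 = -0.056.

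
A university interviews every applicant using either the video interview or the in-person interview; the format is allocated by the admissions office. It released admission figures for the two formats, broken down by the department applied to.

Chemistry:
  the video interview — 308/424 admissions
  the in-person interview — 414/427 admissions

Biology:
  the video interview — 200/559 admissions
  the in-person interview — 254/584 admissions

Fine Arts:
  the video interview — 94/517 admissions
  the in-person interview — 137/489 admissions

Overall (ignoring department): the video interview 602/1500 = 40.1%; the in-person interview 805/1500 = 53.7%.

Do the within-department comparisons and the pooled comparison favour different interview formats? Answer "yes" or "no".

no

Within each department level (Chemistry 72.6% vs 97.0%; Biology 35.8% vs 43.5%; Fine Arts 18.2% vs 28.0%), the in-person interview has the higher rate every time. Pooled: 40.1% vs 53.7% — the in-person interview has the higher rate overall. They agree.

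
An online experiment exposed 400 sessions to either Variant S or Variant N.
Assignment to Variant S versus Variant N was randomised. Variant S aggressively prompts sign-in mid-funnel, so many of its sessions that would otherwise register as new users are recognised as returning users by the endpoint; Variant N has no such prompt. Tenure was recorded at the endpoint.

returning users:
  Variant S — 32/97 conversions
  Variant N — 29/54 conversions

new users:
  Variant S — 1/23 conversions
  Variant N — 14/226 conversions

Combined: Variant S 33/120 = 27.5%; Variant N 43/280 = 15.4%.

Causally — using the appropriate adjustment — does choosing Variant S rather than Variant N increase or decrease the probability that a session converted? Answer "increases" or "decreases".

increases

User tenure lies on the pathway variant → user tenure → outcome, so adjusting for it blocks the indirect effect. For the total causal effect of variant, use the unadjusted pooled rates.
Pooled: Variant S 27.5% vs Variant N 15.4%; Variant S is higher overall.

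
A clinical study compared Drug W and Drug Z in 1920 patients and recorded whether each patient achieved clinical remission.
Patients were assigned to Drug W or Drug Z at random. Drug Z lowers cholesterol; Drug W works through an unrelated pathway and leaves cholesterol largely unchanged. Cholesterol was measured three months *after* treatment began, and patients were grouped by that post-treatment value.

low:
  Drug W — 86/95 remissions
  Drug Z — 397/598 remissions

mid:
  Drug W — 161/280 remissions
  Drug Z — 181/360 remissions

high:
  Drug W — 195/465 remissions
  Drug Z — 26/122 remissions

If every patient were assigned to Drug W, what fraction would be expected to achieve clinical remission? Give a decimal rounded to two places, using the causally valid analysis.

0.53

The stratified and pooled comparisons disagree (Drug W wins within each cholesterol; Drug Z wins overall), so the answer turns on the causal role of cholesterol.
Cholesterol is downstream of the drug. One should not condition on a consequence of treatment, so the overall rates are the right comparison.
So P(outcome | do(Drug W)) is just the pooled rate for Drug W: 442/840 = 0.526.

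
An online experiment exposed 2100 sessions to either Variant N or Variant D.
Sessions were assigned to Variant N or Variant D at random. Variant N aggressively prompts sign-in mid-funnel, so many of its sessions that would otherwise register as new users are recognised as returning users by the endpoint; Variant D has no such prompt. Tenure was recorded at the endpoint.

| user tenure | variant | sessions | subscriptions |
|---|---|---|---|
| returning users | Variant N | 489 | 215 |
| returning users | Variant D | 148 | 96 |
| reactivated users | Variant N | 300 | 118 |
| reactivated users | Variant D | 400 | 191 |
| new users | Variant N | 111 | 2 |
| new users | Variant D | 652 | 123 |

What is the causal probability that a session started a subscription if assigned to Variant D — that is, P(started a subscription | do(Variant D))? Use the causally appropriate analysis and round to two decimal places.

The distribution of user tenure is itself part of what the variant does — it is an intermediate outcome. Holding it fixed would remove that part of the effect; the total effect is the pooled difference.
So P(outcome | do(Variant D)) is just the pooled rate for Variant D: 410/1200 = 0.342.

0.34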